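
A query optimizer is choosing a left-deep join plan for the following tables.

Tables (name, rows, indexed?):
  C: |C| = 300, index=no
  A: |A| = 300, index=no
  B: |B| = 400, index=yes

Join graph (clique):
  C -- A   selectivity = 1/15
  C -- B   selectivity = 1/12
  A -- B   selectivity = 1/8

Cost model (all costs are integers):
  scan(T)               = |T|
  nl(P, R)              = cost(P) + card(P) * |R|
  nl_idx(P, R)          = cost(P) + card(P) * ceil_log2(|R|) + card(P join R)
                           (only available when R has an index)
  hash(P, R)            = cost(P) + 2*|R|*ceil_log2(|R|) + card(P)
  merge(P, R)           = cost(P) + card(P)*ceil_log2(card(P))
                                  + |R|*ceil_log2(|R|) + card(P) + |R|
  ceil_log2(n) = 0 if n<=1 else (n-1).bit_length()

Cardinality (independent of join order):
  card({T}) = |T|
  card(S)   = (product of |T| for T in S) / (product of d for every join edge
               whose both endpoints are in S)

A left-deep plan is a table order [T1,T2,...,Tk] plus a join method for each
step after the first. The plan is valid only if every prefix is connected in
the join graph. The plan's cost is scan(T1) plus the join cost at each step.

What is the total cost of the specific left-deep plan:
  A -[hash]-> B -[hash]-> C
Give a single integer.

step 1: scan A: cost=300, card=300
step 2: join B via hash
    card(P join B) = 300*400/(8) = 15000
    cost = 300 + 2*400*9 + 300 = 7800
step 3: join C via hash
    card(P join C) = 15000*300/(15*12) = 25000
    cost = 7800 + 2*300*9 + 15000 = 28200

28200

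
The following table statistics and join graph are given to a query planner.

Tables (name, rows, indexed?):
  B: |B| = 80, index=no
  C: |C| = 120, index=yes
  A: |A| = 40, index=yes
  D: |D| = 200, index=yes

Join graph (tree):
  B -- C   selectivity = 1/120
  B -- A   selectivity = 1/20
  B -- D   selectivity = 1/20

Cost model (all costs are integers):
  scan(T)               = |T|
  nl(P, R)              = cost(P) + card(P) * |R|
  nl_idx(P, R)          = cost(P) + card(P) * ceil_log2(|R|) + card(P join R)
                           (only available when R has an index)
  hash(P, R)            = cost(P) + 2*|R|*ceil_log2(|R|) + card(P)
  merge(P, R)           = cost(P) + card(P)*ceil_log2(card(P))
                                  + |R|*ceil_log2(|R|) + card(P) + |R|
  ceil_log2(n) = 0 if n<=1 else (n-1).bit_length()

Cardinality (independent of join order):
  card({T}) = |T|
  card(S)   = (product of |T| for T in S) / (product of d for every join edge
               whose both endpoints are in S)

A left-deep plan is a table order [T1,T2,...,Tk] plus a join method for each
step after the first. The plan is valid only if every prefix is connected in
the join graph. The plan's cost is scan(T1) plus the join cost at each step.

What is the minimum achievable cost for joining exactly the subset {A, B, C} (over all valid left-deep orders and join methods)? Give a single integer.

Selinger DP over subsets of {A,B,C}:
  {B}: scan cost=80, card=80
  {C}: scan cost=120, card=120
  {A}: scan cost=40, card=40
  {BC}: card=80; try (C,nl_idx)→720, (B,hash)→1360, (C,merge)→1680, (B,merge)→1720, (C,hash)→1840, (C,nl)→9680 …(+1); best=720 via (C,nl_idx)
  {AB}: card=160; try (A,hash)→640, (A,nl_idx)→720, (B,merge)→960, (A,merge)→1000, (B,hash)→1200, (B,nl)→3240 …(+1); best=640 via (A,hash)
  {ABC}: card=160; try (A,hash)→1280, (A,nl_idx)→1360, (A,merge)→1640, (C,nl_idx)→1920, (C,hash)→2480, (C,merge)→3040 …(+2); best=1280 via (A,hash)

1280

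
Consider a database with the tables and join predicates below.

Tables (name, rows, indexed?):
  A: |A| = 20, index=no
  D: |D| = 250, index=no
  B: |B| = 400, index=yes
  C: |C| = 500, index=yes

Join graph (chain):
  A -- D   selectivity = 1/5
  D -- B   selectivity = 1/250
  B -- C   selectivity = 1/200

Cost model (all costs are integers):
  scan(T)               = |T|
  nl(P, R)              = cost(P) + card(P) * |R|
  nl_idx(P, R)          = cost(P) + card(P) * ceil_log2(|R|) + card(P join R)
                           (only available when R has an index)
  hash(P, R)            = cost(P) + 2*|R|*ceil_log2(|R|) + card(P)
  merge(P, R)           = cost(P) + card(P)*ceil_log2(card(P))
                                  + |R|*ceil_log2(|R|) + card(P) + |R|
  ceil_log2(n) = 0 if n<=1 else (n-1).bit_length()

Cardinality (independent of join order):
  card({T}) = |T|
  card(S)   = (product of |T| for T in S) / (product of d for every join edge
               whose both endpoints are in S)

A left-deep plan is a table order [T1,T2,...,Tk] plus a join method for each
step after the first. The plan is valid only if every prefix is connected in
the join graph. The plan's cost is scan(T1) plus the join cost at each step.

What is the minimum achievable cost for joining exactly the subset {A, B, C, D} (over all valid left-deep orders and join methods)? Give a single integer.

Selinger DP over subsets of {A,B,C,D}:
  {A}: scan cost=20, card=20
  {D}: scan cost=250, card=250
  {B}: scan cost=400, card=400
  {C}: scan cost=500, card=500
  {AD}: card=1000; try (A,hash)→700, (D,merge)→2390, (A,merge)→2620, (D,hash)→4040, (D,nl)→5020, (A,nl)→5250; best=700 via (A,hash)
  {BD}: card=400; try (B,nl_idx)→2900, (D,hash)→4800, (B,merge)→6500, (D,merge)→6650, (B,hash)→7700, (B,nl)→100250 …(+1); best=2900 via (B,nl_idx)
  {BC}: card=1000; try (C,nl_idx)→5000, (B,nl_idx)→6000, (B,hash)→8200, (C,merge)→9400, (B,merge)→9500, (C,hash)→9800 …(+2); best=5000 via (C,nl_idx)
  {ABD}: card=1600; try (A,hash)→3500, (A,merge)→7020, (B,hash)→8900, (A,nl)→10900, (B,nl_idx)→11300, (B,merge)→15700 …(+1); best=3500 via (A,hash)
  {BCD}: card=1000; try (C,nl_idx)→7500, (D,hash)→10000, (C,merge)→11900, (C,hash)→12300, (D,merge)→18250, (C,nl)→202900 …(+1); best=7500 via (C,nl_idx)
  {ABCD}: card=4000; try (A,hash)→8700, (C,hash)→14100, (A,merge)→18620, (C,nl_idx)→21900, (A,nl)→27500, (C,merge)→27700 …(+1); best=8700 via (A,hash)

8700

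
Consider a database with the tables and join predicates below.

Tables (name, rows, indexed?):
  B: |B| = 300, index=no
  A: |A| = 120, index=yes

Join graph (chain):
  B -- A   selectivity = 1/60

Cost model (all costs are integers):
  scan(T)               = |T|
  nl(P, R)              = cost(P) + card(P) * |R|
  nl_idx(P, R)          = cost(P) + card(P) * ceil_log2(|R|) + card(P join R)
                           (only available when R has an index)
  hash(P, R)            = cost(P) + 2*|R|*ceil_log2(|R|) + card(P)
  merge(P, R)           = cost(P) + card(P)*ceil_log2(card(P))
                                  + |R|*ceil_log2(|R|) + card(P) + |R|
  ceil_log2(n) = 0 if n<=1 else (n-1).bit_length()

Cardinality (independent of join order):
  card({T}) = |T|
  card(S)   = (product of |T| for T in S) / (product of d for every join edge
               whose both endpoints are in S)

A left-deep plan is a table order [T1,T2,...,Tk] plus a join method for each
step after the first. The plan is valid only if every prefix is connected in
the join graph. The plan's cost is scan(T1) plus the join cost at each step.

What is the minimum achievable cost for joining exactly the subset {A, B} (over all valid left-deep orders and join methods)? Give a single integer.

Selinger DP over subsets of {A,B}:
  {B}: scan cost=300, card=300
  {A}: scan cost=120, card=120
  {AB}: card=600; try (A,hash)→2280, (A,nl_idx)→3000, (B,merge)→4080, (A,merge)→4260, (B,hash)→5640, (B,nl)→36120 …(+1); best=2280 via (A,hash)

2280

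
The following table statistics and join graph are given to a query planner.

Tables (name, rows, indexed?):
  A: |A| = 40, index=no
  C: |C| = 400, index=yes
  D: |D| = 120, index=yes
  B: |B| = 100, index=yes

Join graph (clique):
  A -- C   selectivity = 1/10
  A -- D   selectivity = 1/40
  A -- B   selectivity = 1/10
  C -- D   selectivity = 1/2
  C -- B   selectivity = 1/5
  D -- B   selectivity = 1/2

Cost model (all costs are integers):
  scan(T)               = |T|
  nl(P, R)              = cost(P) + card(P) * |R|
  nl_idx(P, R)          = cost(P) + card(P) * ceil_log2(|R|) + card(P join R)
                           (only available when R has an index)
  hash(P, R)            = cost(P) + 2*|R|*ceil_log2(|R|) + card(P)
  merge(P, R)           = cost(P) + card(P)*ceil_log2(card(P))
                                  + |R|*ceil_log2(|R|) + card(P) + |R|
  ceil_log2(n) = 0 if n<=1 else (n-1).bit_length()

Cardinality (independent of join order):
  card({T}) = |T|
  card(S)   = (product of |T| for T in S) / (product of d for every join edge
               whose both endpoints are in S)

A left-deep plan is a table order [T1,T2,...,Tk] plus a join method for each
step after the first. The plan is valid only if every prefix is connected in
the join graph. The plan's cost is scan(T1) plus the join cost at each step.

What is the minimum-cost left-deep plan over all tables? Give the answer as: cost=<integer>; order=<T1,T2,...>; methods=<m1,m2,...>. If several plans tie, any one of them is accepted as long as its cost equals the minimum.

cost=7720; order=A,D,C,B; methods=nl_idx,nl_idx,hash

Selinger DP (subsets sized 1..n):
  {A}: scan cost=40, card=40
  {C}: scan cost=400, card=400
  {D}: scan cost=120, card=120
  {B}: scan cost=100, card=100
  {AC}: card=1600; try (A,hash)→1280, (C,nl_idx)→2000, (C,merge)→4320, (A,merge)→4680, (C,hash)→7280, (C,nl)→16040 …(+1); best=1280 via (A,hash)
  {AD}: card=120; try (D,nl_idx)→440, (A,hash)→720, (D,merge)→1280, (A,merge)→1360, (D,hash)→1760, (D,nl)→4840 …(+1); best=440 via (D,nl_idx)
  {AB}: card=400; try (A,hash)→680, (B,nl_idx)→720, (B,merge)→1120, (A,merge)→1180, (B,hash)→1480, (B,nl)→4040 …(+1); best=680 via (A,hash)
  {CD}: card=24000; try (D,hash)→2480, (C,merge)→5080, (D,merge)→5360, (C,hash)→7440, (C,nl_idx)→25200, (D,nl_idx)→27200 …(+2); best=2480 via (D,hash)
  {BC}: card=8000; try (B,hash)→2200, (C,merge)→4900, (B,merge)→5200, (C,hash)→7400, (C,nl_idx)→9000, (B,nl_idx)→11200 …(+2); best=2200 via (B,hash)
  {BD}: card=6000; try (B,hash)→1640, (D,merge)→1860, (D,hash)→1880, (B,merge)→1880, (D,nl_idx)→6800, (B,nl_idx)→6960 …(+2); best=1640 via (B,hash)
  {ACD}: card=2400; try (C,nl_idx)→3920, (D,hash)→4560, (C,merge)→5400, (C,hash)→7760, (D,nl_idx)→14880, (D,merge)→21440 …(+5); best=3920 via (C,nl_idx)
  {ABC}: card=3200; try (B,hash)→4280, (C,nl_idx)→7480, (C,hash)→8280, (C,merge)→8680, (A,hash)→10680, (B,nl_idx)→15680 …(+5); best=4280 via (B,hash)
  {ABD}: card=600; try (B,nl_idx)→1880, (B,hash)→1960, (B,merge)→2200, (D,hash)→2760, (D,nl_idx)→4080, (D,merge)→5640 …(+5); best=1880 via (B,nl_idx)
  {BCD}: card=240000; try (D,hash)→11880, (C,hash)→14840, (B,hash)→27880, (C,merge)→89640, (D,merge)→115160, (C,nl_idx)→295640 …(+6); best=11880 via (D,hash)
  {ABCD}: card=2400; try (B,hash)→7720, (D,hash)→9160, (C,hash)→9680, (C,nl_idx)→9680, (C,merge)→12480, (B,nl_idx)→23120 …(+9); best=7720 via (B,hash)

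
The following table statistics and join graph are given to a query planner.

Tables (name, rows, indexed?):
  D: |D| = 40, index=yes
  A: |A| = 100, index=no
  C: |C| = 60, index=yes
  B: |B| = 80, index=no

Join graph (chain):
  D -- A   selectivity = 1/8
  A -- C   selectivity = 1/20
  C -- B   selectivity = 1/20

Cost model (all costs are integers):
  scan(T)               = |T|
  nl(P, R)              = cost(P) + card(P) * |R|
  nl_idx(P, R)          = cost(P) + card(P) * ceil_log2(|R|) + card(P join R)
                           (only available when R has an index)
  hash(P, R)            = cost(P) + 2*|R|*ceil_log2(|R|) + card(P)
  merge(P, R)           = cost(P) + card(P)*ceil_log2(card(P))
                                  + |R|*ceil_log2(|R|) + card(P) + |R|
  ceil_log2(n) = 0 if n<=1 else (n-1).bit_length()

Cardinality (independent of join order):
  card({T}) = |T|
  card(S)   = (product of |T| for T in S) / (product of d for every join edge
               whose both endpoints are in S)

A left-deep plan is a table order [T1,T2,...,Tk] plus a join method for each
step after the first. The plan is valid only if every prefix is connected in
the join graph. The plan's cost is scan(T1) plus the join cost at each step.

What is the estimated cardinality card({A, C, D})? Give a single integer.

1500

Tables in S: A(100), C(60), D(40)
Edges inside S: D-A(d=8), A-C(d=20)
numerator = 100 * 60 * 40 = 240000
denominator = 8 * 20 = 160
card(S) = 240000 / 160 = 1500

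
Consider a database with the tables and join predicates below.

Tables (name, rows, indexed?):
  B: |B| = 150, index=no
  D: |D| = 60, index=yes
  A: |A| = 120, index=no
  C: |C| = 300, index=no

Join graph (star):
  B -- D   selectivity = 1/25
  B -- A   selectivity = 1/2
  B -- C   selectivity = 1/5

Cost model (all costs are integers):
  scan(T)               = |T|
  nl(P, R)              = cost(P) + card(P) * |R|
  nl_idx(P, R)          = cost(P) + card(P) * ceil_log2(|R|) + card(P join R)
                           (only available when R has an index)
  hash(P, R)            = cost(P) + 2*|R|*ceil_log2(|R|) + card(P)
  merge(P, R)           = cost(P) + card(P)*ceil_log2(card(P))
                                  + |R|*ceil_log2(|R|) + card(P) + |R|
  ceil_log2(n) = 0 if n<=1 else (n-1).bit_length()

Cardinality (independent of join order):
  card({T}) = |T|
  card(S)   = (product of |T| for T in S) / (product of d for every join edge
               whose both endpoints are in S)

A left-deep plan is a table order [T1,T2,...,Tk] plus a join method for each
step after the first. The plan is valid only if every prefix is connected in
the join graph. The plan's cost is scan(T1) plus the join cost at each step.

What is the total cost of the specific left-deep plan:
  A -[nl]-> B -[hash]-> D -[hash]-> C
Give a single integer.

step 1: scan A: cost=120, card=120
step 2: join B via nl
    card(P join B) = 120*150/(2) = 9000
    cost = 120 + 120*150 = 18120
step 3: join D via hash
    card(P join D) = 9000*60/(25) = 21600
    cost = 18120 + 2*60*6 + 9000 = 27840
step 4: join C via hash
    card(P join C) = 21600*300/(5) = 1296000
    cost = 27840 + 2*300*9 + 21600 = 54840

54840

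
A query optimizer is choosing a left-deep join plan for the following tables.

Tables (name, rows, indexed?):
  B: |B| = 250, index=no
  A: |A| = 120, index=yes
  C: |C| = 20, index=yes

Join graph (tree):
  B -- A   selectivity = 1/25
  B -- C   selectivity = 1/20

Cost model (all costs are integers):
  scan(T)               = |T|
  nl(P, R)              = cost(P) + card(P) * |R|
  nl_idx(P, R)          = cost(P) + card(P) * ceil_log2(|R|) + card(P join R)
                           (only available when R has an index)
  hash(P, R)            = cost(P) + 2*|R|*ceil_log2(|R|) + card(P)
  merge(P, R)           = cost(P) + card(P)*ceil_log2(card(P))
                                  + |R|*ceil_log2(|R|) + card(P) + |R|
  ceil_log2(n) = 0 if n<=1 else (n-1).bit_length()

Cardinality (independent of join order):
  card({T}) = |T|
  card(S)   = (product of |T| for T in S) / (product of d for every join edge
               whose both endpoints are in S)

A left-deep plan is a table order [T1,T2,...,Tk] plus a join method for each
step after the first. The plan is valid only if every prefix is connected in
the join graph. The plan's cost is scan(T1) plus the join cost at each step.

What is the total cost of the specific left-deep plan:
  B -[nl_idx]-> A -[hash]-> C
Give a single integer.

step 1: scan B: cost=250, card=250
step 2: join A via nl_idx
    card(P join A) = 250*120/(25) = 1200
    cost = 250 + 250*7 + 1200 = 3200
step 3: join C via hash
    card(P join C) = 1200*20/(20) = 1200
    cost = 3200 + 2*20*5 + 1200 = 4600

4600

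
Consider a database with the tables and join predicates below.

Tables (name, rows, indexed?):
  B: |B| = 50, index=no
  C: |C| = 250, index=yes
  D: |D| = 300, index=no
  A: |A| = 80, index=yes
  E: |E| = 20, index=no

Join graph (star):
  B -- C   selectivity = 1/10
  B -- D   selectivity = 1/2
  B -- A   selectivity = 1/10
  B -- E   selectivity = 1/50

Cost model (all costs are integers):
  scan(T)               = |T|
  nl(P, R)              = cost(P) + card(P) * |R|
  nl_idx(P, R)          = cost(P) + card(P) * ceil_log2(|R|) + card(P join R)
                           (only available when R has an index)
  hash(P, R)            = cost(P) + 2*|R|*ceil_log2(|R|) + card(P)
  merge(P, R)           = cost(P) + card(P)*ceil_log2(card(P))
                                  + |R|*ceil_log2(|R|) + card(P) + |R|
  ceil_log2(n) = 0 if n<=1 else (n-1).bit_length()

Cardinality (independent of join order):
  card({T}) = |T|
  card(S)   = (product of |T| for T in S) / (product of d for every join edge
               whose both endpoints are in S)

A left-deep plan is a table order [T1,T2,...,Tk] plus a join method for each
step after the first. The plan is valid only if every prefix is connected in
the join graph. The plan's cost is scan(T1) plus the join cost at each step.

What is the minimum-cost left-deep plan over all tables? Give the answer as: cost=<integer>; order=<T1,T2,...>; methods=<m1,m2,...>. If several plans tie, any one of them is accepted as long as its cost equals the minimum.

cost=11980; order=B,E,C,A,D; methods=hash,nl_idx,hash,hash

Selinger DP (subsets sized 1..n):
  {B}: scan cost=50, card=50
  {C}: scan cost=250, card=250
  {D}: scan cost=300, card=300
  {A}: scan cost=80, card=80
  {E}: scan cost=20, card=20
  {BC}: card=1250; try (B,hash)→1100, (C,nl_idx)→1700, (C,merge)→2650, (B,merge)→2850, (C,hash)→4100, (C,nl)→12550 …(+1); best=1100 via (B,hash)
  {BD}: card=7500; try (B,hash)→1200, (D,merge)→3400, (B,merge)→3650, (D,hash)→5500, (D,nl)→15050, (B,nl)→15300; best=1200 via (B,hash)
  {AB}: card=400; try (B,hash)→760, (A,nl_idx)→800, (A,merge)→1040, (B,merge)→1070, (A,hash)→1220, (A,nl)→4050 …(+1); best=760 via (B,hash)
  {BE}: card=20; try (E,hash)→300, (B,merge)→490, (E,merge)→520, (B,hash)→640, (B,nl)→1020, (E,nl)→1050; best=300 via (E,hash)
  {BCD}: card=187500; try (D,hash)→7750, (C,hash)→12700, (D,merge)→19100, (C,merge)→108450, (C,nl_idx)→248700, (D,nl)→376100 …(+1); best=7750 via (D,hash)
  {ABC}: card=10000; try (A,hash)→3470, (C,hash)→5160, (C,merge)→7010, (C,nl_idx)→13960, (A,merge)→16740, (A,nl_idx)→19850 …(+2); best=3470 via (A,hash)
  {BCE}: card=500; try (C,nl_idx)→960, (E,hash)→2550, (C,merge)→2670, (C,hash)→4320, (C,nl)→5300, (E,merge)→16220 …(+1); best=960 via (C,nl_idx)
  {ABD}: card=60000; try (D,hash)→6560, (D,merge)→7760, (A,hash)→9820, (A,merge)→106840, (A,nl_idx)→113700, (D,nl)→120760 …(+1); best=6560 via (D,hash)
  {BDE}: card=3000; try (D,merge)→3420, (D,hash)→5720, (D,nl)→6300, (E,hash)→8900, (E,merge)→106320, (E,nl)→151200; best=3420 via (D,merge)
  {ABE}: card=160; try (A,nl_idx)→600, (A,merge)→1060, (E,hash)→1360, (A,hash)→1440, (A,nl)→1900, (E,merge)→4880 …(+1); best=600 via (A,nl_idx)
  {ABCD}: card=1500000; try (D,hash)→18870, (C,hash)→70560, (D,merge)→156470, (A,hash)→196370, (C,merge)→1028810, (C,nl_idx)→1986560 …(+5); best=18870 via (D,hash)
  {BCDE}: card=75000; try (D,hash)→6860, (D,merge)→8960, (C,hash)→10420, (C,merge)→44670, (C,nl_idx)→102420, (D,nl)→150960 …(+4); best=6860 via (D,hash)
  {ABCE}: card=4000; try (A,hash)→2580, (C,merge)→4290, (C,hash)→4760, (C,nl_idx)→5880, (A,merge)→6600, (A,nl_idx)→8460 …(+5); best=2580 via (A,hash)
  {ABDE}: card=24000; try (D,merge)→5040, (D,hash)→6160, (A,hash)→7540, (A,merge)→43060, (A,nl_idx)→48420, (D,nl)→48600 …(+4); best=5040 via (D,merge)
  {ABCDE}: card=600000; try (D,hash)→11980, (C,hash)→33040, (D,merge)→57580, (A,hash)→82980, (C,merge)→391290, (C,nl_idx)→797040 …(+8); best=11980 via (D,hash)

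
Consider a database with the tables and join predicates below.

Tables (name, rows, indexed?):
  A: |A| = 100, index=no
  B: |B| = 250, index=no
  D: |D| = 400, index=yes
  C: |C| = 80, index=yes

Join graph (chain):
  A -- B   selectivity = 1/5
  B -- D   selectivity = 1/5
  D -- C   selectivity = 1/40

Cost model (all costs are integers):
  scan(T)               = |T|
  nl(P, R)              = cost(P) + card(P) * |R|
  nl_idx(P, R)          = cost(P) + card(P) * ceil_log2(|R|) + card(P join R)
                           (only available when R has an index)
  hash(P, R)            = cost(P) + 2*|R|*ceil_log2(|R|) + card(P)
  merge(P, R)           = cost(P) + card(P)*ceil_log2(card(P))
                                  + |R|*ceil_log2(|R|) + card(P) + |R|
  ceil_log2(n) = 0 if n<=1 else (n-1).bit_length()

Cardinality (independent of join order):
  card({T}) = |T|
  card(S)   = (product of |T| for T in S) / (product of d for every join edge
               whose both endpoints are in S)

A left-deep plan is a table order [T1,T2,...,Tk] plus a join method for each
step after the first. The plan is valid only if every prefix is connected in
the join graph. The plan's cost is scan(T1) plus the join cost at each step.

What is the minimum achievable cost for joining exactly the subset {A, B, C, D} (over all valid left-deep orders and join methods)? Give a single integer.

47800

Selinger DP over subsets of {A,B,C,D}:
  {A}: scan cost=100, card=100
  {B}: scan cost=250, card=250
  {D}: scan cost=400, card=400
  {C}: scan cost=80, card=80
  {AB}: card=5000; try (A,hash)→1900, (B,merge)→3150, (A,merge)→3300, (B,hash)→4200, (B,nl)→25100, (A,nl)→25250; best=1900 via (A,hash)
  {BD}: card=20000; try (B,hash)→4800, (D,merge)→6500, (B,merge)→6650, (D,hash)→7700, (D,nl_idx)→22500, (D,nl)→100250 …(+1); best=4800 via (B,hash)
  {CD}: card=800; try (D,nl_idx)→1600, (C,hash)→1920, (C,nl_idx)→4000, (D,merge)→4720, (C,merge)→5040, (D,hash)→7360 …(+2); best=1600 via (D,nl_idx)
  {ABD}: card=400000; try (D,hash)→14100, (A,hash)→26200, (D,merge)→75900, (A,merge)→325600, (D,nl_idx)→446900, (D,nl)→2001900 …(+1); best=14100 via (D,hash)
  {BCD}: card=40000; try (B,hash)→6400, (B,merge)→12650, (C,hash)→25920, (C,nl_idx)→184800, (B,nl)→201600, (C,merge)→325440 …(+1); best=6400 via (B,hash)
  {ABCD}: card=800000; try (A,hash)→47800, (C,hash)→415220, (A,merge)→687200, (C,nl_idx)→3614100, (A,nl)→4006400, (C,merge)→8014740 …(+1); best=47800 via (A,hash)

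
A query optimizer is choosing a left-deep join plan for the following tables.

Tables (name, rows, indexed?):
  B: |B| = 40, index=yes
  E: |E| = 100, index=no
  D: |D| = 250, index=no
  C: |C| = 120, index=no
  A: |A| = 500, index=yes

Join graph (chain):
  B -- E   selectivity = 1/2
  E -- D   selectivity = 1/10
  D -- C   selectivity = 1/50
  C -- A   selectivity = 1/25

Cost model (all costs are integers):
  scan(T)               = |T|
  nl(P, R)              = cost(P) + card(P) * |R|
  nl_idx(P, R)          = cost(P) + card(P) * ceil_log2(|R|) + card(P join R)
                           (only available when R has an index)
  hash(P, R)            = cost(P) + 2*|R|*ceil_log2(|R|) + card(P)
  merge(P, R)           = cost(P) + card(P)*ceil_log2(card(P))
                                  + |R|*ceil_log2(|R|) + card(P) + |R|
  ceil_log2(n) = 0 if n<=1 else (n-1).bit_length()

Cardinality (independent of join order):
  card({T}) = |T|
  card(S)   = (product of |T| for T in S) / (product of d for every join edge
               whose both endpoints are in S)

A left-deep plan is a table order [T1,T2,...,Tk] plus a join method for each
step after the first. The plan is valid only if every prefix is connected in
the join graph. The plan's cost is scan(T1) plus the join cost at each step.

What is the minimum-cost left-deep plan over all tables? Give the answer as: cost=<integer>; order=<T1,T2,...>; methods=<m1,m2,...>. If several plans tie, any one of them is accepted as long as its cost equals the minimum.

cost=139660; order=D,C,E,A,B; methods=hash,hash,hash,hash

Selinger DP (subsets sized 1..n):
  {B}: scan cost=40, card=40
  {E}: scan cost=100, card=100
  {D}: scan cost=250, card=250
  {C}: scan cost=120, card=120
  {A}: scan cost=500, card=500
  {BE}: card=2000; try (B,hash)→680, (E,merge)→1120, (B,merge)→1180, (E,hash)→1480, (B,nl_idx)→2700, (E,nl)→4040 …(+1); best=680 via (B,hash)
  {DE}: card=2500; try (E,hash)→1900, (D,merge)→3150, (E,merge)→3300, (D,hash)→4200, (D,nl)→25100, (E,nl)→25250; best=1900 via (E,hash)
  {CD}: card=600; try (C,hash)→2180, (D,merge)→3330, (C,merge)→3460, (D,hash)→4240, (D,nl)→30120, (C,nl)→30250; best=2180 via (C,hash)
  {AC}: card=2400; try (C,hash)→2680, (A,nl_idx)→3600, (A,merge)→6080, (C,merge)→6460, (A,hash)→9240, (A,nl)→60120 …(+1); best=2680 via (C,hash)
  {BDE}: card=50000; try (B,hash)→4880, (D,hash)→6680, (D,merge)→26930, (B,merge)→34680, (B,nl_idx)→66900, (B,nl)→101900 …(+1); best=4880 via (B,hash)
  {CDE}: card=6000; try (E,hash)→4180, (C,hash)→6080, (E,merge)→9580, (C,merge)→35360, (E,nl)→62180, (C,nl)→301900; best=4180 via (E,hash)
  {ACD}: card=12000; try (D,hash)→9080, (A,hash)→11780, (A,merge)→13780, (A,nl_idx)→19580, (D,merge)→36130, (A,nl)→302180 …(+1); best=9080 via (D,hash)
  {BCDE}: card=120000; try (B,hash)→10660, (C,hash)→56560, (B,merge)→88460, (B,nl_idx)→160180, (B,nl)→244180, (C,merge)→855840 …(+1); best=10660 via (B,hash)
  {ACDE}: card=120000; try (A,hash)→19180, (E,hash)→22480, (A,merge)→93180, (A,nl_idx)→178180, (E,merge)→189880, (E,nl)→1209080 …(+1); best=19180 via (A,hash)
  {ABCDE}: card=2400000; try (B,hash)→139660, (A,hash)→139660, (A,merge)→2175660, (B,merge)→2179460, (B,nl_idx)→3139180, (A,nl_idx)→3490660 …(+2); best=139660 via (B,hash)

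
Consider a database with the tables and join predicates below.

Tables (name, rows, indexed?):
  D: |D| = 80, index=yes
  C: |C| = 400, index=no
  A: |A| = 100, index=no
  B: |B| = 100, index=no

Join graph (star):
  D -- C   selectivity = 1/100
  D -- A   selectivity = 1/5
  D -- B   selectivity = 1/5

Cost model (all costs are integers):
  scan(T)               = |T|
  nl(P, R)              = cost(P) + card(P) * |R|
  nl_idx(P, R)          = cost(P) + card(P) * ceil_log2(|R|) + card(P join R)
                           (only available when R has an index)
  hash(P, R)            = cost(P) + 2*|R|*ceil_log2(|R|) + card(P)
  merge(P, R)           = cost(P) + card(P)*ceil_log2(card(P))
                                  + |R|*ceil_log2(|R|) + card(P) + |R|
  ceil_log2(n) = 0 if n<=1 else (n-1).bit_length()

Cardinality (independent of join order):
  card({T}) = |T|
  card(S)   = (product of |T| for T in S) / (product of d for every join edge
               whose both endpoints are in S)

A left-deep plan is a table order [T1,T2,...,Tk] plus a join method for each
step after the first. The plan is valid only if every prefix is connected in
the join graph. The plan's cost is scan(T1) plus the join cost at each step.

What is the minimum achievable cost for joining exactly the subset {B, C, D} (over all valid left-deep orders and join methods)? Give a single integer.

Selinger DP over subsets of {B,C,D}:
  {D}: scan cost=80, card=80
  {C}: scan cost=400, card=400
  {B}: scan cost=100, card=100
  {CD}: card=320; try (D,hash)→1920, (D,nl_idx)→3520, (C,merge)→4720, (D,merge)→5040, (C,hash)→7360, (C,nl)→32080 …(+1); best=1920 via (D,hash)
  {BD}: card=1600; try (D,hash)→1320, (B,merge)→1520, (D,merge)→1540, (B,hash)→1560, (D,nl_idx)→2400, (B,nl)→8080 …(+1); best=1320 via (D,hash)
  {BCD}: card=6400; try (B,hash)→3640, (B,merge)→5920, (C,hash)→10120, (C,merge)→24520, (B,nl)→33920, (C,nl)→641320; best=3640 via (B,hash)

3640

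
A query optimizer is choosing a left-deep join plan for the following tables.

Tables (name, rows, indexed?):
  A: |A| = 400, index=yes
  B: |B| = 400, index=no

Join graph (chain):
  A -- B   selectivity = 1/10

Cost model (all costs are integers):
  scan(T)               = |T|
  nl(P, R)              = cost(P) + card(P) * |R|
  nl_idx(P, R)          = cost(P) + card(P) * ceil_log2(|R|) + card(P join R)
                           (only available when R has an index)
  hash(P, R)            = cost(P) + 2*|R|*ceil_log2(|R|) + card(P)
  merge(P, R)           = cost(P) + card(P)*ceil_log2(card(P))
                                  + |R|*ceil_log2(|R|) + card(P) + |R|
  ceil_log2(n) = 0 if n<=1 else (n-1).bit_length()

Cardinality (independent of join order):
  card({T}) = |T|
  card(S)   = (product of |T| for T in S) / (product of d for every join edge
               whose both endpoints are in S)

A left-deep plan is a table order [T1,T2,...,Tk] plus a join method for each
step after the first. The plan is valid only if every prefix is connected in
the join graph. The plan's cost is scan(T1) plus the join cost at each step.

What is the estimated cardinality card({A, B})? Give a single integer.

Tables in S: A(400), B(400)
Edges inside S: A-B(d=10)
numerator = 400 * 400 = 160000
denominator = 10 = 10
card(S) = 160000 / 10 = 16000

16000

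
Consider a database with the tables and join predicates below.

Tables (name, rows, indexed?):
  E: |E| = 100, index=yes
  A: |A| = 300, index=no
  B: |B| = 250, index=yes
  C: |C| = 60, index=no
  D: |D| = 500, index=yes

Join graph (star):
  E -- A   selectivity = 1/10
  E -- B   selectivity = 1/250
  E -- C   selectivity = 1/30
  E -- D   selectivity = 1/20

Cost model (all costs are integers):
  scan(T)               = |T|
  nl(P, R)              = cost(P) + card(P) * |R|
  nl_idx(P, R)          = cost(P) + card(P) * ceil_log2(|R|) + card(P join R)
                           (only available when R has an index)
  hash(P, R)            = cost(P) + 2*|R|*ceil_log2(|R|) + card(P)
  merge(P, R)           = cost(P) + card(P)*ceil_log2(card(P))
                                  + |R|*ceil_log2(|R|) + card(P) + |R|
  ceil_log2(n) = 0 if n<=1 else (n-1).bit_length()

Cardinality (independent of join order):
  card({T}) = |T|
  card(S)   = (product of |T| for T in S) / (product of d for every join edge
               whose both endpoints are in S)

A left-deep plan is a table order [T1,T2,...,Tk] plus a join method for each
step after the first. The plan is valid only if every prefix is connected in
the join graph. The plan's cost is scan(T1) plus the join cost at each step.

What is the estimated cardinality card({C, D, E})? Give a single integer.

5000

Tables in S: C(60), D(500), E(100)
Edges inside S: E-C(d=30), E-D(d=20)
numerator = 60 * 500 * 100 = 3000000
denominator = 30 * 20 = 600
card(S) = 3000000 / 600 = 5000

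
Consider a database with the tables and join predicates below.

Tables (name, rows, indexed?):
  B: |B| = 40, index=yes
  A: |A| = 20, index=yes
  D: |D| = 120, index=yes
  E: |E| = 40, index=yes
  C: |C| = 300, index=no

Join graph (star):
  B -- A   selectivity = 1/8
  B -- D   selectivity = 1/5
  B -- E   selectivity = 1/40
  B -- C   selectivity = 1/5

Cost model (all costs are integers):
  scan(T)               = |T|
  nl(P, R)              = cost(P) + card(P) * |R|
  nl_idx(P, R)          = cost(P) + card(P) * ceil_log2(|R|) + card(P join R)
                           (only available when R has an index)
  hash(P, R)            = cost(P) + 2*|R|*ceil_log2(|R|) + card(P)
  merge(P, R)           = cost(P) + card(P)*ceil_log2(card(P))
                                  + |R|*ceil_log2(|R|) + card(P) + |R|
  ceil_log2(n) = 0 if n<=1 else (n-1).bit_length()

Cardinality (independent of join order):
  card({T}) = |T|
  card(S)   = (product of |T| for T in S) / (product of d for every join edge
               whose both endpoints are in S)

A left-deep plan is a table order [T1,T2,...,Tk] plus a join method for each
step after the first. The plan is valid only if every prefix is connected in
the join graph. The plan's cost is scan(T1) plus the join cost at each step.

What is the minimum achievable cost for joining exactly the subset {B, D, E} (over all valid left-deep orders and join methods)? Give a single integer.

1560

Selinger DP over subsets of {B,D,E}:
  {B}: scan cost=40, card=40
  {D}: scan cost=120, card=120
  {E}: scan cost=40, card=40
  {BD}: card=960; try (B,hash)→720, (D,merge)→1280, (D,nl_idx)→1280, (B,merge)→1360, (D,hash)→1760, (B,nl_idx)→1800 …(+2); best=720 via (B,hash)
  {BE}: card=40; try (E,nl_idx)→320, (B,nl_idx)→320, (E,hash)→560, (B,hash)→560, (E,merge)→600, (B,merge)→600 …(+2); best=320 via (E,nl_idx)
  {BDE}: card=960; try (D,merge)→1560, (D,nl_idx)→1560, (D,hash)→2040, (E,hash)→2160, (D,nl)→5120, (E,nl_idx)→7440 …(+2); best=1560 via (D,merge)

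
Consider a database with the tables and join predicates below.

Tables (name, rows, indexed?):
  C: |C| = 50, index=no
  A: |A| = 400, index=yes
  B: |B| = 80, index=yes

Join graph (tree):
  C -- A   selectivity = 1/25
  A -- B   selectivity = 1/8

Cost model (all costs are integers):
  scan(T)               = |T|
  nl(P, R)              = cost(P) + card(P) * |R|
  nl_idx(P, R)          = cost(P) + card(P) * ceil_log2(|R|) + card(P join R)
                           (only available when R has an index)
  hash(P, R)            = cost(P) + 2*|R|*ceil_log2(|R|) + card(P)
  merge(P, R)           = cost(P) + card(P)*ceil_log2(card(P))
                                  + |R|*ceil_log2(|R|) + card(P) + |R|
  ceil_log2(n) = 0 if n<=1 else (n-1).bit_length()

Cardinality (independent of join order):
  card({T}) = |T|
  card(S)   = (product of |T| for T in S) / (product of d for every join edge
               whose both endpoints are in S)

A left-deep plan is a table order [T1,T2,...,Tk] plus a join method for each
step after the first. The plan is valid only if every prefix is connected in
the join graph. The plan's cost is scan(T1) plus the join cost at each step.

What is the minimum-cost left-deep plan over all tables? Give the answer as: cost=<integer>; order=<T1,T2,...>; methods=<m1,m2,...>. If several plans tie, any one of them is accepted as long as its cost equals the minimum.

cost=3220; order=C,A,B; methods=nl_idx,hash

Selinger DP (subsets sized 1..n):
  {C}: scan cost=50, card=50
  {A}: scan cost=400, card=400
  {B}: scan cost=80, card=80
  {AC}: card=800; try (A,nl_idx)→1300, (C,hash)→1400, (A,merge)→4400, (C,merge)→4750, (A,hash)→7300, (A,nl)→20050 …(+1); best=1300 via (A,nl_idx)
  {AB}: card=4000; try (B,hash)→1920, (A,merge)→4720, (A,nl_idx)→4800, (B,merge)→5040, (B,nl_idx)→7200, (A,hash)→7360 …(+2); best=1920 via (B,hash)
  {ABC}: card=8000; try (B,hash)→3220, (C,hash)→6520, (B,merge)→10740, (B,nl_idx)→14900, (C,merge)→54270, (B,nl)→65300 …(+1); best=3220 via (B,hash)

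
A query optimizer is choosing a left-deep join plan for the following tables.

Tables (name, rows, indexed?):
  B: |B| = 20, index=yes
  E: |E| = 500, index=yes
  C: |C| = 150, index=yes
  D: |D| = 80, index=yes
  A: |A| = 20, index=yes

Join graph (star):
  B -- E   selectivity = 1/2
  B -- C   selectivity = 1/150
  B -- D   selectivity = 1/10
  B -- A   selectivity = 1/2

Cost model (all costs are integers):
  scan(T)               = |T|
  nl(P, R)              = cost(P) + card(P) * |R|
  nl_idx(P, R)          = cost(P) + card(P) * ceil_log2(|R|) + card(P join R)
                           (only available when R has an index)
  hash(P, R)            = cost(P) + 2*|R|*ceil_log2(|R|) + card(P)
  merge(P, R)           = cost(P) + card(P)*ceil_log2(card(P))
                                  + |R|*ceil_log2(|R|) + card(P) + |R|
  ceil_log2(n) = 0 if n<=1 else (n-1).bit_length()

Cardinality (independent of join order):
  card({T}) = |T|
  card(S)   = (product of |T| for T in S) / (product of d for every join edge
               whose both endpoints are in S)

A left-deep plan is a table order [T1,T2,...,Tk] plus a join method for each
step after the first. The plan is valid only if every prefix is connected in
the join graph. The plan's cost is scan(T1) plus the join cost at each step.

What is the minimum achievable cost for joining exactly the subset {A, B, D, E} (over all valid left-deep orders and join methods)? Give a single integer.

Selinger DP over subsets of {A,B,D,E}:
  {B}: scan cost=20, card=20
  {E}: scan cost=500, card=500
  {D}: scan cost=80, card=80
  {A}: scan cost=20, card=20
  {BE}: card=5000; try (B,hash)→1200, (E,merge)→5140, (E,nl_idx)→5200, (B,merge)→5620, (B,nl_idx)→8000, (E,hash)→9040 …(+2); best=1200 via (B,hash)
  {BD}: card=160; try (D,nl_idx)→320, (B,hash)→360, (B,nl_idx)→640, (D,merge)→780, (B,merge)→840, (D,hash)→1160 …(+2); best=320 via (D,nl_idx)
  {AB}: card=200; try (B,hash)→240, (A,hash)→240, (B,merge)→260, (A,merge)→260, (B,nl_idx)→320, (A,nl_idx)→320 …(+2); best=240 via (B,hash)
  {BDE}: card=40000; try (E,merge)→6760, (D,hash)→7320, (E,hash)→9480, (E,nl_idx)→41760, (D,merge)→71840, (D,nl_idx)→76200 …(+2); best=6760 via (E,merge)
  {ABE}: card=50000; try (A,hash)→6400, (E,merge)→7040, (E,hash)→9440, (E,nl_idx)→52040, (A,merge)→71320, (A,nl_idx)→76200 …(+2); best=6400 via (A,hash)
  {ABD}: card=1600; try (A,hash)→680, (D,hash)→1560, (A,merge)→1880, (D,merge)→2680, (A,nl_idx)→2720, (D,nl_idx)→3240 …(+2); best=680 via (A,hash)
  {ABDE}: card=400000; try (E,hash)→11280, (E,merge)→24880, (A,hash)→46960, (D,hash)→57520, (E,nl_idx)→415080, (A,nl_idx)→606760 …(+6); best=11280 via (E,hash)

11280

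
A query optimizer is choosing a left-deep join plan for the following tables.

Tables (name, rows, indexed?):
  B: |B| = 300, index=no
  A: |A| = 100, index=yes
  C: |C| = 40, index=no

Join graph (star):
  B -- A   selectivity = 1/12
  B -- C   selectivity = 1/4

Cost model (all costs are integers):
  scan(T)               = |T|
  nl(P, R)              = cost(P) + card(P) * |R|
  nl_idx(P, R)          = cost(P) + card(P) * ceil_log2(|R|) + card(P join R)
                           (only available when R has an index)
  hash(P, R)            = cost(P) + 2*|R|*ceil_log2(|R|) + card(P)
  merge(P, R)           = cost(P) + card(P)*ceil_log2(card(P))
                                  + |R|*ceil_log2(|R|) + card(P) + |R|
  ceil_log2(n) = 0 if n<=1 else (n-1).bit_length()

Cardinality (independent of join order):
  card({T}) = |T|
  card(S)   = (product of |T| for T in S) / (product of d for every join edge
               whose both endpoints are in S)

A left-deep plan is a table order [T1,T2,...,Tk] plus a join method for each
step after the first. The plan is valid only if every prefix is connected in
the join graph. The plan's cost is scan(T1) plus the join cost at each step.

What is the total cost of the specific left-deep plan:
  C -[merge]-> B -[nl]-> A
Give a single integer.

303320

step 1: scan C: cost=40, card=40
step 2: join B via merge
    card(P join B) = 40*300/(4) = 3000
    cost = 40 + 40*6 + 300*9 + 40 + 300 = 3320
step 3: join A via nl
    card(P join A) = 3000*100/(12) = 25000
    cost = 3320 + 3000*100 = 303320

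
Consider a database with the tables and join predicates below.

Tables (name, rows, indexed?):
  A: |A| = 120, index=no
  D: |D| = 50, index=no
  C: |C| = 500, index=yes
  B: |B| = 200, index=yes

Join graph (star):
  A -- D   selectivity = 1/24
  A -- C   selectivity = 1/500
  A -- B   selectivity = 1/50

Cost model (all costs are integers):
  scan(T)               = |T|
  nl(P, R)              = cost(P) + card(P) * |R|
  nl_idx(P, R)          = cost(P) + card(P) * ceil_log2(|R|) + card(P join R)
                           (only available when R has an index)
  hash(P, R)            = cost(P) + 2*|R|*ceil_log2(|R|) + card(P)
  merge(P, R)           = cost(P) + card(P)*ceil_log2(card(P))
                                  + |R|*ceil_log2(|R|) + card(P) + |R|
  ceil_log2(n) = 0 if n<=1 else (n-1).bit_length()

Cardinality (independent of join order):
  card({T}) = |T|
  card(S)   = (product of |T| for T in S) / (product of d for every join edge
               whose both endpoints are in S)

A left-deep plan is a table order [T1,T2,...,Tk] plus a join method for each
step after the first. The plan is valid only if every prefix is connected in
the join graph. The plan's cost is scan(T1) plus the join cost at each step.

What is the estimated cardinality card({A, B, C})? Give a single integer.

Tables in S: A(120), B(200), C(500)
Edges inside S: A-C(d=500), A-B(d=50)
numerator = 120 * 200 * 500 = 12000000
denominator = 500 * 50 = 25000
card(S) = 12000000 / 25000 = 480

480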